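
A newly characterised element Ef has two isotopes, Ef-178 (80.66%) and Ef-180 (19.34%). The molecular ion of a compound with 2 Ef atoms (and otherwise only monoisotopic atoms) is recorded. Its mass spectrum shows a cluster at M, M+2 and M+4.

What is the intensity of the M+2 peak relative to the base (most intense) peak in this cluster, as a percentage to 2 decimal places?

47.95%

Term probabilities: M 0.6506, M+2 0.3120, M+4 0.0374. Base peak = M.
P(M) = C(2,0) × 0.8066^2 × 0.1934^0 = 1 × 0.65060356 × 1.0000 = 0.650604 (base)
P(M+2) = C(2,1) × 0.8066^1 × 0.1934^1 = 2 × 0.8066 × 0.1934 = 0.311993
Relative intensity = 0.311993 / 0.650604 × 100 = 47.95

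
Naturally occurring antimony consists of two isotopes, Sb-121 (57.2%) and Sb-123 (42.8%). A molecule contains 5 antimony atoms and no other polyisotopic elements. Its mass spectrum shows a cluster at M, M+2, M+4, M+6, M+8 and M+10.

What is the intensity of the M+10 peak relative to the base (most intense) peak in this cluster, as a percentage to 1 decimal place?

4.2%

Binomial terms of (0.572 + 0.428)^5: M 0.0612, M+2 0.2291, M+4 0.3428, M+6 0.2565, M+8 0.0960, M+10 0.0144 → M+4 is the base peak.
P(M+4) = C(5,2) × 0.572^3 × 0.428^2 = 10 × 0.18714925 × 0.183184 = 0.342827 (base)
P(M+10) = C(5,5) × 0.572^0 × 0.428^5 = 1 × 1.0000 × 0.01436213 = 0.014362
Relative intensity = 0.014362 / 0.342827 × 100 = 4.2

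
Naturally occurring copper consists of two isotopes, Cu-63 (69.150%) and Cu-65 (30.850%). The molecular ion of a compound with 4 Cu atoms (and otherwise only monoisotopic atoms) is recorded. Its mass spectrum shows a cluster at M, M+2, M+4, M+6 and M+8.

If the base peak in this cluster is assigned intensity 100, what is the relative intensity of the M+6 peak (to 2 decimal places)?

19.90

(0.69150 + 0.30850)^4 gives M 0.2286, M+2 0.4080, M+4 0.2731, M+6 0.0812, M+8 0.0091; the largest is M+2.
P(M+2) = C(4,1) × 0.69150^3 × 0.30850^1 = 4 × 0.33065611 × 0.3085 = 0.408030 (base)
P(M+6) = C(4,3) × 0.69150^1 × 0.30850^3 = 4 × 0.6915 × 0.02936064 = 0.081212
Relative intensity = 0.081212 / 0.408030 × 100 = 19.90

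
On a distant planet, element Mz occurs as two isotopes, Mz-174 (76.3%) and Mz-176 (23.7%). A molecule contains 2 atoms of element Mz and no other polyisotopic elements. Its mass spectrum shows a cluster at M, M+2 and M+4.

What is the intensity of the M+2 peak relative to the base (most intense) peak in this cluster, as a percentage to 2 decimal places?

62.12%

Term probabilities: M 0.5822, M+2 0.3617, M+4 0.0562. Base peak = M.
P(M) = C(2,0) × 0.763^2 × 0.237^0 = 1 × 0.582169 × 1.0000 = 0.582169 (base)
P(M+2) = C(2,1) × 0.763^1 × 0.237^1 = 2 × 0.7630 × 0.2370 = 0.361662
Relative intensity = 0.361662 / 0.582169 × 100 = 62.12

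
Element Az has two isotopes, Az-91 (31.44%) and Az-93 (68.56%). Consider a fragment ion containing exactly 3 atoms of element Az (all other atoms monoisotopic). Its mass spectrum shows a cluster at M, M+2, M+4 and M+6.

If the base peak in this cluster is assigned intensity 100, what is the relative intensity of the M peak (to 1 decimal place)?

7.0

Binomial terms of (0.3144 + 0.6856)^3: M 0.0311, M+2 0.2033, M+4 0.4433, M+6 0.3223 → M+4 is the base peak.
P(M+4) = C(3,2) × 0.3144^1 × 0.6856^2 = 3 × 0.3144 × 0.47004736 = 0.443349 (base)
P(M) = C(3,0) × 0.3144^3 × 0.6856^0 = 1 × 0.03107761 × 1.0000 = 0.031078
Relative intensity = 0.031078 / 0.443349 × 100 = 7.0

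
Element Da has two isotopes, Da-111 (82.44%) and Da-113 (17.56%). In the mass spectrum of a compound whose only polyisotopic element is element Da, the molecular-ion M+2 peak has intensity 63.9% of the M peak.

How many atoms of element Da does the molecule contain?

For n independent Da atoms, I(M+2)/I(M) = n · (abundance Da-113) / (abundance Da-111) = n · 0.1756/0.8244.
n = 0.639 × 0.8244/0.1756 = 3.00 ≈ 3

3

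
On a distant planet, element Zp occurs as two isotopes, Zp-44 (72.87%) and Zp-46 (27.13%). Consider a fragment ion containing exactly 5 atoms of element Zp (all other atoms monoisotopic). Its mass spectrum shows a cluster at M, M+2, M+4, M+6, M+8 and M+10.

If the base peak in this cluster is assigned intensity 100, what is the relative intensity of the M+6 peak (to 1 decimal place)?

27.7

(0.7287 + 0.2713)^5 gives M 0.2055, M+2 0.3825, M+4 0.2848, M+6 0.1060, M+8 0.0197, M+10 0.0015; the largest is M+2.
P(M+2) = C(5,1) × 0.7287^4 × 0.2713^1 = 5 × 0.28196492 × 0.2713 = 0.382485 (base)
P(M+6) = C(5,3) × 0.7287^2 × 0.2713^3 = 10 × 0.53100369 × 0.01996868 = 0.106034
Relative intensity = 0.106034 / 0.382485 × 100 = 27.7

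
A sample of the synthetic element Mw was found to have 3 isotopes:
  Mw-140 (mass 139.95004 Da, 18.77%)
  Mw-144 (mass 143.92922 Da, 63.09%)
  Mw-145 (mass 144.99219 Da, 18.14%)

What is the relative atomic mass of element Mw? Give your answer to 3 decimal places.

Ar = Σ fᵢ·mᵢ = 0.1877 × 139.95004 + 0.6309 × 143.92922 + 0.1814 × 144.99219
= 26.268623 + 90.804945 + 26.301583 = 143.375151 Da

143.375 Da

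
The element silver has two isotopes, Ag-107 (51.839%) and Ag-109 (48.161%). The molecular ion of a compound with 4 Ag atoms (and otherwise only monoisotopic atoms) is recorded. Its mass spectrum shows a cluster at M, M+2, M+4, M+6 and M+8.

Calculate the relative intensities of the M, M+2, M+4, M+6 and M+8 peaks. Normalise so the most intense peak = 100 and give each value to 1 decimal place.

Expanding (0.51839 + 0.48161)^4:
P(M) = 0.51839^4 = 0.072215
P(M+2) = 4 × 0.51839^3 × 0.48161^1 = 0.268365
P(M+4) = 6 × 0.51839^2 × 0.48161^2 = 0.373986
P(M+6) = 4 × 0.51839^1 × 0.48161^3 = 0.231634
P(M+8) = 0.48161^4 = 0.053800
The M+4 peak is largest (0.373986); scaling to 100 gives 19.3 : 71.8 : 100.0 : 61.9 : 14.4.

19.3 : 71.8 : 100.0 : 61.9 : 14.4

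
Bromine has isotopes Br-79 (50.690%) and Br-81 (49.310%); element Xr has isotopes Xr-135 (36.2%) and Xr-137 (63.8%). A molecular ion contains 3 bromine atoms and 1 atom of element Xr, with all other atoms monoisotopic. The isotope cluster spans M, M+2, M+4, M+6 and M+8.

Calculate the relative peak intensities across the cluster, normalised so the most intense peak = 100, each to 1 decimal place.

12.5 : 58.6 : 100.0 : 74.2 : 20.3

Bromine pattern (n=3): 0.13024674 : 0.3801026 : 0.36975457 : 0.11989609
Element Xr pattern (n=1): 0.3620 : 0.6380
Convolve the two distributions (both contribute in 2-u steps):
  M: 0.13024674×0.3620 = 0.047149
  M+2: 0.13024674×0.6380 + 0.3801026×0.3620 = 0.220695
  M+4: 0.3801026×0.6380 + 0.36975457×0.3620 = 0.376357
  M+6: 0.36975457×0.6380 + 0.11989609×0.3620 = 0.279306
  M+8: 0.11989609×0.6380 = 0.076494
Scale to base peak (0.376357) = 100: 12.5 : 58.6 : 100.0 : 74.2 : 20.3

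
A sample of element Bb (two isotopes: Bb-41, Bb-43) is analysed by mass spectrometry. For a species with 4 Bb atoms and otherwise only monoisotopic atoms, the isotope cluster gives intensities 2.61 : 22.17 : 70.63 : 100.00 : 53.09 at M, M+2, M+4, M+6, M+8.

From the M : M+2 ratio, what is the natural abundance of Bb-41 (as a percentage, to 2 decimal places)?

Let p = fractional abundance of Bb-41. I(M+2)/I(M) = [C(4,1)·p^3·(1−p)] / p^4 = 4·(1−p)/p = 22.17/2.61 = 8.4943
(1−p)/p = 8.4943/4 = 2.1236  ⇒  p = 1/(1 + 2.1236) = 0.3201
Bb-41: 32.01%, Bb-43: 67.99%.

32.01%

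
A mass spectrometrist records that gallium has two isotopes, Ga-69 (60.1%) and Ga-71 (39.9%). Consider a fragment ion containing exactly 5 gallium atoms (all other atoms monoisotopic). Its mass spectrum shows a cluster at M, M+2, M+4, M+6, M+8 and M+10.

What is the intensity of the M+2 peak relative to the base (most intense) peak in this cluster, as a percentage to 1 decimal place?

Term probabilities: M 0.0784, M+2 0.2603, M+4 0.3456, M+6 0.2294, M+8 0.0762, M+10 0.0101. Base peak = M+4.
P(M+4) = C(5,2) × 0.601^3 × 0.399^2 = 10 × 0.2170818 × 0.159201 = 0.345596 (base)
P(M+2) = C(5,1) × 0.601^4 × 0.399^1 = 5 × 0.13046616 × 0.3990 = 0.260280
Relative intensity = 0.260280 / 0.345596 × 100 = 75.3

75.3%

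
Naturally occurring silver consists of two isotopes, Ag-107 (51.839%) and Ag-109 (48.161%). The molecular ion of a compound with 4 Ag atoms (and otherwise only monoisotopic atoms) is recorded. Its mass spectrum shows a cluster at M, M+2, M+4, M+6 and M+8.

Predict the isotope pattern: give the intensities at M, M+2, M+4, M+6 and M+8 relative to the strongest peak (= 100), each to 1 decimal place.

The 4 Ag atoms are independent, so intensities follow the terms of (0.51839 + 0.48161)^4.
P(M) = 0.51839^4 = 0.072215
P(M+2) = 4 × 0.51839^3 × 0.48161^1 = 0.268365
P(M+4) = 6 × 0.51839^2 × 0.48161^2 = 0.373986
P(M+6) = 4 × 0.51839^1 × 0.48161^3 = 0.231634
P(M+8) = 0.48161^4 = 0.053800
The M+4 peak is largest (0.373986); scaling to 100 gives 19.3 : 71.8 : 100.0 : 61.9 : 14.4.

19.3 : 71.8 : 100.0 : 61.9 : 14.4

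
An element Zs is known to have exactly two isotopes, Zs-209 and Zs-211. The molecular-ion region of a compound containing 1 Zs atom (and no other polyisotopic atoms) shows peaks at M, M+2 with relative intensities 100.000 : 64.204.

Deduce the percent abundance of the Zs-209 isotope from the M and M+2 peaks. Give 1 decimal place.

Let p = fractional abundance of Zs-209. I(M+2)/I(M) = [C(1,1)·p^0·(1−p)] / p^1 = 1·(1−p)/p = 64.204/100.000 = 0.6420
(1−p)/p = 0.6420/1 = 0.6420  ⇒  p = 1/(1 + 0.6420) = 0.6090
Zs-209: 60.9%, Zs-211: 39.1%.

60.9%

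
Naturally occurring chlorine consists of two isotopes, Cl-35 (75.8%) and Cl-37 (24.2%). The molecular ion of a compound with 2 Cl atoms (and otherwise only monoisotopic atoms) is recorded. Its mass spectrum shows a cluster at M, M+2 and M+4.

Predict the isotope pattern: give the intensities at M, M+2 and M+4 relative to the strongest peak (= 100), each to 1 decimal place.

Expanding (0.758 + 0.242)^2:
P(M) = 0.758^2 = 0.574564
P(M+2) = 2 × 0.758^1 × 0.242^1 = 0.366872
P(M+4) = 0.242^2 = 0.058564
The M peak is largest (0.574564); scaling to 100 gives 100.0 : 63.9 : 10.2.

100.0 : 63.9 : 10.2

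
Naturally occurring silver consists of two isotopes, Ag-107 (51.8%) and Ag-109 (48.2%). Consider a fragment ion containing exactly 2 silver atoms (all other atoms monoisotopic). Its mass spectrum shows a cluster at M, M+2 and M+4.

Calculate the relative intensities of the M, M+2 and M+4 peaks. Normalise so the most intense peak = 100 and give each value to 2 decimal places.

Expanding (0.518 + 0.482)^2:
P(M) = 0.518^2 = 0.268324
P(M+2) = 2 × 0.518^1 × 0.482^1 = 0.499352
P(M+4) = 0.482^2 = 0.232324
The M+2 peak is largest (0.499352); scaling to 100 gives 53.73 : 100.00 : 46.53.

53.73 : 100.00 : 46.53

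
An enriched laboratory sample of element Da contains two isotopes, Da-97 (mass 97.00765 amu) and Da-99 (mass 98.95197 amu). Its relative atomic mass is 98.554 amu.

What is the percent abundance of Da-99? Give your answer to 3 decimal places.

With x = fraction of Da-97 (so Da-99 is 1 − x):
97.00765·x + 98.95197·(1 − x) = 98.554
(97.00765 − 98.95197)·x = 98.554 − 98.95197
x = -0.39797 / -1.94432 = 0.20468 → 20.468% Da-97, 79.532% Da-99.

79.532%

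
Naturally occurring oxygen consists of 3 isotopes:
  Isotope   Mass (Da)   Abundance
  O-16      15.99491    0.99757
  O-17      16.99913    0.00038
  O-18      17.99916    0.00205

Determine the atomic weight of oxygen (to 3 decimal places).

15.999 Da

Ar = Σ fᵢ·mᵢ = 0.99757 × 15.99491 + 0.00038 × 16.99913 + 0.00205 × 17.99916
= 15.956042 + 0.006460 + 0.036898 = 15.999400 Da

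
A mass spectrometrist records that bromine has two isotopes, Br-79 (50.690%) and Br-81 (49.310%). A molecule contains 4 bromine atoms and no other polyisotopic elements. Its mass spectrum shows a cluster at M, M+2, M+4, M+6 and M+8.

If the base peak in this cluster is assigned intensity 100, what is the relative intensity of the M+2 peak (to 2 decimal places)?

68.53

(0.50690 + 0.49310)^4 gives M 0.0660, M+2 0.2569, M+4 0.3749, M+6 0.2431, M+8 0.0591; the largest is M+4.
P(M+4) = C(4,2) × 0.50690^2 × 0.49310^2 = 6 × 0.25694761 × 0.24314761 = 0.374857 (base)
P(M+2) = C(4,1) × 0.50690^3 × 0.49310^1 = 4 × 0.13024674 × 0.4931 = 0.256899
Relative intensity = 0.256899 / 0.374857 × 100 = 68.53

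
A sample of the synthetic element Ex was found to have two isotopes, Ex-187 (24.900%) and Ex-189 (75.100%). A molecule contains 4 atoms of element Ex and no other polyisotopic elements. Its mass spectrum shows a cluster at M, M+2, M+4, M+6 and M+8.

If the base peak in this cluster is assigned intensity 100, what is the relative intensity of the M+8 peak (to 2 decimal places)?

(0.24900 + 0.75100)^4 gives M 0.0038, M+2 0.0464, M+4 0.2098, M+6 0.4219, M+8 0.3181; the largest is M+6.
P(M+6) = C(4,3) × 0.24900^1 × 0.75100^3 = 4 × 0.2490 × 0.42356475 = 0.421870 (base)
P(M+8) = C(4,4) × 0.24900^0 × 0.75100^4 = 1 × 1.0000 × 0.31809713 = 0.318097
Relative intensity = 0.318097 / 0.421870 × 100 = 75.40

75.40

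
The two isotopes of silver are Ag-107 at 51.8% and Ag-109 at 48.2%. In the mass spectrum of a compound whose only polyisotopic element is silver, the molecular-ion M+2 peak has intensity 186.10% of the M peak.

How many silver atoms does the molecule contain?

The M+2/M ratio from n Ag atoms is n · q/p = n · 0.482/0.518.
n = 1.8610 × 0.518/0.482 = 2.00 ≈ 2

2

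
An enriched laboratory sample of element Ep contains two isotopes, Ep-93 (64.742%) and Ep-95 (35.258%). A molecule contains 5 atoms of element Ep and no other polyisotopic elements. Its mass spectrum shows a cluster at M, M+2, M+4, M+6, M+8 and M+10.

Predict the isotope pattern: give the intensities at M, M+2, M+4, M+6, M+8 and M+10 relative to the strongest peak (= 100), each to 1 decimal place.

33.7 : 91.8 : 100.0 : 54.5 : 14.8 : 1.6

Each Ep atom is independently Ep-93 (p = 0.64742) or Ep-95 (q = 0.35258); the cluster is the binomial expansion (p + q)^5.
P(M) = 0.64742^5 = 0.113745
P(M+2) = 5 × 0.64742^4 × 0.35258^1 = 0.309722
P(M+4) = 10 × 0.64742^3 × 0.35258^2 = 0.337345
P(M+6) = 10 × 0.64742^2 × 0.35258^3 = 0.183715
P(M+8) = 5 × 0.64742^1 × 0.35258^4 = 0.050025
P(M+10) = 0.35258^5 = 0.005449
The M+4 peak is largest (0.337345); scaling to 100 gives 33.7 : 91.8 : 100.0 : 54.5 : 14.8 : 1.6.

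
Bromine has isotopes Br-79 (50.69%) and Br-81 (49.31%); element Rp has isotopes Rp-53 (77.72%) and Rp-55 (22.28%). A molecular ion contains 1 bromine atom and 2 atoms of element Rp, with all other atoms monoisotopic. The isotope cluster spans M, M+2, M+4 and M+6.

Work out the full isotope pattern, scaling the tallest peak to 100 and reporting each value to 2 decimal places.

Bromine pattern (n=1): 0.5069 : 0.4931
Element Rp pattern (n=2): 0.60403984 : 0.34632032 : 0.04963984
Convolve the two distributions (both contribute in 2-u steps):
  M: 0.5069×0.60403984 = 0.306188
  M+2: 0.5069×0.34632032 + 0.4931×0.60403984 = 0.473402
  M+4: 0.5069×0.04963984 + 0.4931×0.34632032 = 0.195933
  M+6: 0.4931×0.04963984 = 0.024477
Scale to base peak (0.473402) = 100: 64.68 : 100.00 : 41.39 : 5.17

64.68 : 100.00 : 41.39 : 5.17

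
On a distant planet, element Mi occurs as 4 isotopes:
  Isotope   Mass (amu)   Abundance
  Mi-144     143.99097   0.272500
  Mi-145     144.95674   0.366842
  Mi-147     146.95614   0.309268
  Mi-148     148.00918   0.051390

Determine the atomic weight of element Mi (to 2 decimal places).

The abundance-weighted mean is 0.272500 × 143.99097 + 0.366842 × 144.95674 + 0.309268 × 146.95614 + 0.051390 × 148.00918
= 39.237539 + 53.176220 + 45.448832 + 7.606192 = 145.468783 amu

145.47 amu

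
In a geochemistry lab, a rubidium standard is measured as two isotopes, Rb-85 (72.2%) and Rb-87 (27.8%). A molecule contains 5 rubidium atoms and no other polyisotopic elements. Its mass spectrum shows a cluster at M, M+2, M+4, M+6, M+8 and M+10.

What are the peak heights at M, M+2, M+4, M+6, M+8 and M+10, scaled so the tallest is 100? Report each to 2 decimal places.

The 5 Rb atoms are independent, so intensities follow the terms of (0.722 + 0.278)^5.
P(M) = 0.722^5 = 0.196194
P(M+2) = 5 × 0.722^4 × 0.278^1 = 0.377714
P(M+4) = 10 × 0.722^3 × 0.278^2 = 0.290872
P(M+6) = 10 × 0.722^2 × 0.278^3 = 0.111998
P(M+8) = 5 × 0.722^1 × 0.278^4 = 0.021562
P(M+10) = 0.278^5 = 0.001660
The M+2 peak is largest (0.377714); scaling to 100 gives 51.94 : 100.00 : 77.01 : 29.65 : 5.71 : 0.44.

51.94 : 100.00 : 77.01 : 29.65 : 5.71 : 0.44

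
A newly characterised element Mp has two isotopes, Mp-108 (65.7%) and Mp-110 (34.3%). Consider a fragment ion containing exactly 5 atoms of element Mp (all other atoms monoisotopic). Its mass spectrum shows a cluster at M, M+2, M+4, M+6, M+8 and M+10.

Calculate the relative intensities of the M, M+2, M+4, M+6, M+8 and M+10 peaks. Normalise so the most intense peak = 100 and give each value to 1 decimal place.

36.7 : 95.8 : 100.0 : 52.2 : 13.6 : 1.4

Expanding (0.657 + 0.343)^5:
P(M) = 0.657^5 = 0.122413
P(M+2) = 5 × 0.657^4 × 0.343^1 = 0.319540
P(M+4) = 10 × 0.657^3 × 0.343^2 = 0.333645
P(M+6) = 10 × 0.657^2 × 0.343^3 = 0.174186
P(M+8) = 5 × 0.657^1 × 0.343^4 = 0.045469
P(M+10) = 0.343^5 = 0.004748
The M+4 peak is largest (0.333645); scaling to 100 gives 36.7 : 95.8 : 100.0 : 52.2 : 13.6 : 1.4.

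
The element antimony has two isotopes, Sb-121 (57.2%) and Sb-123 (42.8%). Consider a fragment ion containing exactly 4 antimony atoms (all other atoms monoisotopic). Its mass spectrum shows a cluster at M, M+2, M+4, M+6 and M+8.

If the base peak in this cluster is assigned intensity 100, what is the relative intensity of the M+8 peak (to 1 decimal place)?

Binomial terms of (0.572 + 0.428)^4: M 0.1070, M+2 0.3204, M+4 0.3596, M+6 0.1794, M+8 0.0336 → M+4 is the base peak.
P(M+4) = C(4,2) × 0.572^2 × 0.428^2 = 6 × 0.327184 × 0.183184 = 0.359609 (base)
P(M+8) = C(4,4) × 0.572^0 × 0.428^4 = 1 × 1.0000 × 0.03355638 = 0.033556
Relative intensity = 0.033556 / 0.359609 × 100 = 9.3

9.3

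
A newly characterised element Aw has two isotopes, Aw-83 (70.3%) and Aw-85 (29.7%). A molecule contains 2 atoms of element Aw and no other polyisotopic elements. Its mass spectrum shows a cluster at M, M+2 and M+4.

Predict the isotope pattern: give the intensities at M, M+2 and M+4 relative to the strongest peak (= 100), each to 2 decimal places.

100.00 : 84.50 : 17.85

Each Aw atom is independently Aw-83 (p = 0.703) or Aw-85 (q = 0.297); the cluster is the binomial expansion (p + q)^2.
P(M) = 0.703^2 = 0.494209
P(M+2) = 2 × 0.703^1 × 0.297^1 = 0.417582
P(M+4) = 0.297^2 = 0.088209
The M peak is largest (0.494209); scaling to 100 gives 100.00 : 84.50 : 17.85.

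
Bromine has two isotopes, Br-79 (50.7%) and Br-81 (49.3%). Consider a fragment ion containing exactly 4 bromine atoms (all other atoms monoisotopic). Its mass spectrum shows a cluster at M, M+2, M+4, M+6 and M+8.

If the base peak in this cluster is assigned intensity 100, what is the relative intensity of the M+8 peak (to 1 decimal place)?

15.8

Binomial terms of (0.507 + 0.493)^4: M 0.0661, M+2 0.2570, M+4 0.3749, M+6 0.2430, M+8 0.0591 → M+4 is the base peak.
P(M+4) = C(4,2) × 0.507^2 × 0.493^2 = 6 × 0.257049 × 0.243049 = 0.374853 (base)
P(M+8) = C(4,4) × 0.507^0 × 0.493^4 = 1 × 1.0000 × 0.05907282 = 0.059073
Relative intensity = 0.059073 / 0.374853 × 100 = 15.8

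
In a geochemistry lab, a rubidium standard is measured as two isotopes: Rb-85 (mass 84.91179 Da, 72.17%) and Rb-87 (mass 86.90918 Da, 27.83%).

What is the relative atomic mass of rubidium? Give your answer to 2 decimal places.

Weight each isotope mass by its fractional abundance: 0.7217 × 84.91179 + 0.2783 × 86.90918
= 61.280839 + 24.186825 = 85.467664 Da

85.47 Da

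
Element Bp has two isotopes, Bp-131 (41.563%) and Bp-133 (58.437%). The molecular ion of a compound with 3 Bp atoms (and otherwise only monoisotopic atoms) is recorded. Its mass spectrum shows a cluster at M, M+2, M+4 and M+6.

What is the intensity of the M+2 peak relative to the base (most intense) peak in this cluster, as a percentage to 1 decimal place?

71.1%

(0.41563 + 0.58437)^3 gives M 0.0718, M+2 0.3028, M+4 0.4258, M+6 0.1996; the largest is M+4.
P(M+4) = C(3,2) × 0.41563^1 × 0.58437^2 = 3 × 0.41563 × 0.3414883 = 0.425798 (base)
P(M+2) = C(3,1) × 0.41563^2 × 0.58437^1 = 3 × 0.1727483 × 0.58437 = 0.302847
Relative intensity = 0.302847 / 0.425798 × 100 = 71.1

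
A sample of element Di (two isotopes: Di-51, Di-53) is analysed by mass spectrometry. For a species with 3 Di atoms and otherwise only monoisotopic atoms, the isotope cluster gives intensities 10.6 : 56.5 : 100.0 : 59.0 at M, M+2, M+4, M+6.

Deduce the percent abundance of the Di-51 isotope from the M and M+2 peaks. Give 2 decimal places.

36.01%

Write p for the Di-51 fraction. I(M+2)/I(M) = [C(3,1)·p^2·(1−p)] / p^3 = 3·(1−p)/p = 56.5/10.6 = 5.3302
(1−p)/p = 5.3302/3 = 1.7767  ⇒  p = 1/(1 + 1.7767) = 0.3601
Di-51: 36.01%, Di-53: 63.99%.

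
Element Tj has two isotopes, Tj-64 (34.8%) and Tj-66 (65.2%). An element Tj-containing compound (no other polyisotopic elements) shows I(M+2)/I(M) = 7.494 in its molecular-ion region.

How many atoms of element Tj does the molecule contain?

With n Tj atoms, P(M+2)/P(M) = C(n,1)·p^(n−1)q / p^n = n·q/p = n · 0.652/0.348.
n = 7.494 × 0.348/0.652 = 4.00 ≈ 4

4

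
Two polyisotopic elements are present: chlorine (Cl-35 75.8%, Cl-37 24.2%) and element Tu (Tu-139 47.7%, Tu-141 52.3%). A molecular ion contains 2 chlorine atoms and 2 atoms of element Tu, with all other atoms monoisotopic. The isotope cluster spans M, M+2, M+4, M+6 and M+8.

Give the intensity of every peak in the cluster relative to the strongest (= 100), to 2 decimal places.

35.32 : 100.00 : 95.51 : 35.00 : 4.33

Chlorine pattern (n=2): 0.574564 : 0.366872 : 0.058564
Element Tu pattern (n=2): 0.227529 : 0.498942 : 0.273529
Convolve the two distributions (both contribute in 2-u steps):
  M: 0.574564×0.227529 = 0.130730
  M+2: 0.574564×0.498942 + 0.366872×0.227529 = 0.370148
  M+4: 0.574564×0.273529 + 0.366872×0.498942 + 0.058564×0.227529 = 0.353533
  M+6: 0.366872×0.273529 + 0.058564×0.498942 = 0.129570
  M+8: 0.058564×0.273529 = 0.016019
Scale to base peak (0.370148) = 100: 35.32 : 100.00 : 95.51 : 35.00 : 4.33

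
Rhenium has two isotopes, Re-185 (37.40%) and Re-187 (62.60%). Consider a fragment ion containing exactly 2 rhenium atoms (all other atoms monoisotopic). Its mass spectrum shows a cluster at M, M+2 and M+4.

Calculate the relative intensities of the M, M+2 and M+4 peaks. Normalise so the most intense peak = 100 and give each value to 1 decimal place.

Each Re atom is independently Re-185 (p = 0.3740) or Re-187 (q = 0.6260); the cluster is the binomial expansion (p + q)^2.
P(M) = 0.3740^2 = 0.139876
P(M+2) = 2 × 0.3740^1 × 0.6260^1 = 0.468248
P(M+4) = 0.6260^2 = 0.391876
The M+2 peak is largest (0.468248); scaling to 100 gives 29.9 : 100.0 : 83.7.

29.9 : 100.0 : 83.7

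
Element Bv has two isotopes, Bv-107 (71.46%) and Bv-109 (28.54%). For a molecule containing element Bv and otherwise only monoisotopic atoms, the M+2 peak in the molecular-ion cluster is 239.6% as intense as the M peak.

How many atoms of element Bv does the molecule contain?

For n independent Bv atoms, I(M+2)/I(M) = n · (abundance Bv-109) / (abundance Bv-107) = n · 0.2854/0.7146.
n = 2.396 × 0.7146/0.2854 = 6.00 ≈ 6

6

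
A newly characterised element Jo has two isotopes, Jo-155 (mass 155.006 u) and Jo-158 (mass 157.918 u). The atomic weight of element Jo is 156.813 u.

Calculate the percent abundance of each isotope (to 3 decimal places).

Writing the weighted mean with unknown fraction x of Jo-155:
155.006·x + 157.918·(1 − x) = 156.813
(155.006 − 157.918)·x = 156.813 − 157.918
x = -1.105 / -2.912 = 0.37946 → 37.946% Jo-155, 62.054% Jo-158.

Jo-155: 37.946%, Jo-158: 62.054%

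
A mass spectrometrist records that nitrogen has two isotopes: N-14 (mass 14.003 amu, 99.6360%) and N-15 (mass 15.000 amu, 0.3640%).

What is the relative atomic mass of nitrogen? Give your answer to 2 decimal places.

Ar = Σ fᵢ·mᵢ = 0.996360 × 14.003 + 0.003640 × 15.000
= 13.9520 + 0.0546 = 14.0066 amu

14.01 amu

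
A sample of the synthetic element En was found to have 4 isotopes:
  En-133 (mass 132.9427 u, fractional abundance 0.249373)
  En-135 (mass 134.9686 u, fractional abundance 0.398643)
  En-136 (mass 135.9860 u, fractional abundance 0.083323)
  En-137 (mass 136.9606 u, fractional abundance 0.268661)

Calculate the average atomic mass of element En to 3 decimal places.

135.083 u

Ar = Σ fᵢ·mᵢ = 0.249373 × 132.9427 + 0.398643 × 134.9686 + 0.083323 × 135.9860 + 0.268661 × 136.9606
= 33.15232 + 53.80429 + 11.33076 + 36.79597 = 135.08334 u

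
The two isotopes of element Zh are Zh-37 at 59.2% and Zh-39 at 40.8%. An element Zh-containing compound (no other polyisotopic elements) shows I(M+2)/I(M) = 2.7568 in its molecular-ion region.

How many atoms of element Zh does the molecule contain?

The M+2/M ratio from n Zh atoms is n · q/p = n · 0.408/0.592.
n = 2.7568 × 0.592/0.408 = 4.00 ≈ 4

4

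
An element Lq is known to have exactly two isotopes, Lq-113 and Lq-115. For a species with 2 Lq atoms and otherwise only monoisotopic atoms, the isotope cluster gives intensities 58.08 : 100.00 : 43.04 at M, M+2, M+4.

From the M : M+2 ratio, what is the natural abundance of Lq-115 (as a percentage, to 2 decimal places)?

46.26%

Write p for the Lq-113 fraction. I(M+2)/I(M) = [C(2,1)·p^1·(1−p)] / p^2 = 2·(1−p)/p = 100.00/58.08 = 1.7218
(1−p)/p = 1.7218/2 = 0.8609  ⇒  p = 1/(1 + 0.8609) = 0.5374
Lq-113: 53.74%, Lq-115: 46.26%.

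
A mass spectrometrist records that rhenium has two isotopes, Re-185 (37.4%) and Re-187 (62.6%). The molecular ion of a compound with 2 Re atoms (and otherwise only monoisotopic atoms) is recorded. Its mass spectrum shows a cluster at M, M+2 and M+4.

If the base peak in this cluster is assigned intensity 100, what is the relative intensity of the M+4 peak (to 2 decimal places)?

(0.374 + 0.626)^2 gives M 0.1399, M+2 0.4682, M+4 0.3919; the largest is M+2.
P(M+2) = C(2,1) × 0.374^1 × 0.626^1 = 2 × 0.3740 × 0.6260 = 0.468248 (base)
P(M+4) = C(2,2) × 0.374^0 × 0.626^2 = 1 × 1.0000 × 0.391876 = 0.391876
Relative intensity = 0.391876 / 0.468248 × 100 = 83.69

83.69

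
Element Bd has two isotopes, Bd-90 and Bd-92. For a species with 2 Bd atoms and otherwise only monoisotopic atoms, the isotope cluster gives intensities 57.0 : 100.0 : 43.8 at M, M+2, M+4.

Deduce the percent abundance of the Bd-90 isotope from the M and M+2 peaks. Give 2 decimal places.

Write p for the Bd-90 fraction. I(M+2)/I(M) = [C(2,1)·p^1·(1−p)] / p^2 = 2·(1−p)/p = 100.0/57.0 = 1.7544
(1−p)/p = 1.7544/2 = 0.8772  ⇒  p = 1/(1 + 0.8772) = 0.5327
Bd-90: 53.27%, Bd-92: 46.73%.

53.27%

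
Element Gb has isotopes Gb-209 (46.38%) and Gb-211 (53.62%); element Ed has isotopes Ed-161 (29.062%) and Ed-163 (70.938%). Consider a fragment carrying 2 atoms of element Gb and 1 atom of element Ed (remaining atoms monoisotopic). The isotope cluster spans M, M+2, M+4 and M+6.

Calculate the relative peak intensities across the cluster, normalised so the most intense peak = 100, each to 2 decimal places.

14.33 : 68.09 : 100.00 : 46.74

Element Gb pattern (n=2): 0.21511044 : 0.49737912 : 0.28751044
Element Ed pattern (n=1): 0.29062 : 0.70938
Convolve the two distributions (both contribute in 2-u steps):
  M: 0.21511044×0.29062 = 0.062515
  M+2: 0.21511044×0.70938 + 0.49737912×0.29062 = 0.297143
  M+4: 0.49737912×0.70938 + 0.28751044×0.29062 = 0.436387
  M+6: 0.28751044×0.70938 = 0.203954
Scale to base peak (0.436387) = 100: 14.33 : 68.09 : 100.00 : 46.74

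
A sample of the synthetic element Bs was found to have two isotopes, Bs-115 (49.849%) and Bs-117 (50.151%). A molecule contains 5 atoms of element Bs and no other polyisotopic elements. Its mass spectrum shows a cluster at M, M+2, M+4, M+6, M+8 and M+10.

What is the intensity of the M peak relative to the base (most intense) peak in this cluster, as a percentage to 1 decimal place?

(0.49849 + 0.50151)^5 gives M 0.0308, M+2 0.1548, M+4 0.3116, M+6 0.3134, M+8 0.1577, M+10 0.0317; the largest is M+6.
P(M+6) = C(5,3) × 0.49849^2 × 0.50151^3 = 10 × 0.24849228 × 0.12613592 = 0.313438 (base)
P(M) = C(5,0) × 0.49849^5 × 0.50151^0 = 1 × 0.03078097 × 1.0000 = 0.030781
Relative intensity = 0.030781 / 0.313438 × 100 = 9.8

9.8%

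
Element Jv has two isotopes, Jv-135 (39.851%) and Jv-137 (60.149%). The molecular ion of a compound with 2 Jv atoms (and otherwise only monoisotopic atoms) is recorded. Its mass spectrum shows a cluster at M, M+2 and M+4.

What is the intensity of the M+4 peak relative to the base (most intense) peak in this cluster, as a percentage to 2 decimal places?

(0.39851 + 0.60149)^2 gives M 0.1588, M+2 0.4794, M+4 0.3618; the largest is M+2.
P(M+2) = C(2,1) × 0.39851^1 × 0.60149^1 = 2 × 0.39851 × 0.60149 = 0.479400 (base)
P(M+4) = C(2,2) × 0.39851^0 × 0.60149^2 = 1 × 1.0000 × 0.36179022 = 0.361790
Relative intensity = 0.361790 / 0.479400 × 100 = 75.47

75.47%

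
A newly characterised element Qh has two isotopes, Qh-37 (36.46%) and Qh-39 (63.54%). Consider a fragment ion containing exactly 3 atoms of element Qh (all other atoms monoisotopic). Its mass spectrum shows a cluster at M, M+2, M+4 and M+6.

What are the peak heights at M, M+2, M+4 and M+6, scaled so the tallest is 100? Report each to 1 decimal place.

11.0 : 57.4 : 100.0 : 58.1

Each Qh atom is independently Qh-37 (p = 0.3646) or Qh-39 (q = 0.6354); the cluster is the binomial expansion (p + q)^3.
P(M) = 0.3646^3 = 0.048467
P(M+2) = 3 × 0.3646^2 × 0.6354^1 = 0.253397
P(M+4) = 3 × 0.3646^1 × 0.6354^2 = 0.441603
P(M+6) = 0.6354^3 = 0.256532
The M+4 peak is largest (0.441603); scaling to 100 gives 11.0 : 57.4 : 100.0 : 58.1.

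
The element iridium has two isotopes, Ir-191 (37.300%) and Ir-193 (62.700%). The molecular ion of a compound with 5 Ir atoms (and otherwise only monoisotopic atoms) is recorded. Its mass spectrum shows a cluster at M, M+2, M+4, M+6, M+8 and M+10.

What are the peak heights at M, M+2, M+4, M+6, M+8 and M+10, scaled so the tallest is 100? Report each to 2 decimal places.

Expanding (0.37300 + 0.62700)^5:
P(M) = 0.37300^5 = 0.007220
P(M+2) = 5 × 0.37300^4 × 0.62700^1 = 0.060684
P(M+4) = 10 × 0.37300^3 × 0.62700^2 = 0.204015
P(M+6) = 10 × 0.37300^2 × 0.62700^3 = 0.342942
P(M+8) = 5 × 0.37300^1 × 0.62700^4 = 0.288237
P(M+10) = 0.62700^5 = 0.096903
The M+6 peak is largest (0.342942); scaling to 100 gives 2.11 : 17.70 : 59.49 : 100.00 : 84.05 : 28.26.

2.11 : 17.70 : 59.49 : 100.00 : 84.05 : 28.26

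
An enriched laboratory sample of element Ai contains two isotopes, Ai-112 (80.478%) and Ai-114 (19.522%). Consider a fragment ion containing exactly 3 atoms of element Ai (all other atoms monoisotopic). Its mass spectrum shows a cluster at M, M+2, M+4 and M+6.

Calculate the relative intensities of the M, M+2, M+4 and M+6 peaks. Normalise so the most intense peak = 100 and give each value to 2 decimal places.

100.00 : 72.77 : 17.65 : 1.43

Each Ai atom is independently Ai-112 (p = 0.80478) or Ai-114 (q = 0.19522); the cluster is the binomial expansion (p + q)^3.
P(M) = 0.80478^3 = 0.521233
P(M+2) = 3 × 0.80478^2 × 0.19522^1 = 0.379315
P(M+4) = 3 × 0.80478^1 × 0.19522^2 = 0.092013
P(M+6) = 0.19522^3 = 0.007440
The M peak is largest (0.521233); scaling to 100 gives 100.00 : 72.77 : 17.65 : 1.43.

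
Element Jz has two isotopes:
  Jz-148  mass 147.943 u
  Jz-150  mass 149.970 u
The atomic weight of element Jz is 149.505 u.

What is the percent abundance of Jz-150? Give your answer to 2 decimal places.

77.06%

Let x be the fractional abundance of Jz-148; then Jz-150 has abundance 1 − x.
147.943·x + 149.970·(1 − x) = 149.505
(147.943 − 149.970)·x = 149.505 − 149.970
x = -0.465 / -2.027 = 0.22940 → 22.94% Jz-148, 77.06% Jz-150.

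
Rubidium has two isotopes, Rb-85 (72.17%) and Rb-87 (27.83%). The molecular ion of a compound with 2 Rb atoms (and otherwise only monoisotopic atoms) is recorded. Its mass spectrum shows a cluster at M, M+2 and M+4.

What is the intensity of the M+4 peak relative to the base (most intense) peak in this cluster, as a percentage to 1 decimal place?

Binomial terms of (0.7217 + 0.2783)^2: M 0.5209, M+2 0.4017, M+4 0.0775 → M is the base peak.
P(M) = C(2,0) × 0.7217^2 × 0.2783^0 = 1 × 0.52085089 × 1.0000 = 0.520851 (base)
P(M+4) = C(2,2) × 0.7217^0 × 0.2783^2 = 1 × 1.0000 × 0.07745089 = 0.077451
Relative intensity = 0.077451 / 0.520851 × 100 = 14.9

14.9%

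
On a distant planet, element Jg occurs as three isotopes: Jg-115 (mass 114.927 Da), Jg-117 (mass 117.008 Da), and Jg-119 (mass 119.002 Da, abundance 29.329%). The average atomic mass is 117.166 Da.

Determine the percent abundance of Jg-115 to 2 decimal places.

20.51%

Let x and y be the fractions of Jg-115 and Jg-117. Then x + y = 1 − 0.29329 = 0.70671 and 114.927x + 117.008y = 117.166 − 0.29329×119.002 = 82.26390342.
Substituting: 114.927x + 117.008(0.70671 − x) = 82.26390342
(114.927 − 117.008)x = -0.42682026  ⇒  x = 0.20510, y = 0.50161
Jg-115: 20.51%, Jg-117: 50.16%.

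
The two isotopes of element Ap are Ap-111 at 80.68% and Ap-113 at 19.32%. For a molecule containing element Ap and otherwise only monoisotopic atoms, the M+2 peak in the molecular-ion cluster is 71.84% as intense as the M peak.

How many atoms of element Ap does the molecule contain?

With n Ap atoms, P(M+2)/P(M) = C(n,1)·p^(n−1)q / p^n = n·q/p = n · 0.1932/0.8068.
n = 0.7184 × 0.8068/0.1932 = 3.00 ≈ 3

3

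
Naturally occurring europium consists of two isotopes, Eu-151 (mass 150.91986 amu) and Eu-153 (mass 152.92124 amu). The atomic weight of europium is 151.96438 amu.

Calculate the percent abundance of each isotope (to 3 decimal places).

Eu-151: 47.810%, Eu-153: 52.190%

Let x be the fractional abundance of Eu-151; then Eu-153 has abundance 1 − x.
150.91986·x + 152.92124·(1 − x) = 151.96438
(150.91986 − 152.92124)·x = 151.96438 − 152.92124
x = -0.95686 / -2.00138 = 0.47810 → 47.810% Eu-151, 52.190% Eu-153.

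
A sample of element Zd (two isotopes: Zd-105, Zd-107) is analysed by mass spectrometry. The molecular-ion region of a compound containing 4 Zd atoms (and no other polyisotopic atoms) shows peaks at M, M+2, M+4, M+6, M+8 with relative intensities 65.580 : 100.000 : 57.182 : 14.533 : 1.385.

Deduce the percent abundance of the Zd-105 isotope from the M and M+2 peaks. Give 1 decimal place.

72.4%

Let p = fractional abundance of Zd-105. I(M+2)/I(M) = [C(4,1)·p^3·(1−p)] / p^4 = 4·(1−p)/p = 100.000/65.580 = 1.5249
(1−p)/p = 1.5249/4 = 0.3812  ⇒  p = 1/(1 + 0.3812) = 0.7240
Zd-105: 72.4%, Zd-107: 27.6%.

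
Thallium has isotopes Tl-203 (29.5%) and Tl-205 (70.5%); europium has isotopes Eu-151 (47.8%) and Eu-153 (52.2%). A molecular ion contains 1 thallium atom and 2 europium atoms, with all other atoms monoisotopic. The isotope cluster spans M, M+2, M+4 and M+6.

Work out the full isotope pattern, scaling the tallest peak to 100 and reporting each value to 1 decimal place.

15.6 : 71.3 : 100.0 : 44.4

Thallium pattern (n=1): 0.2950 : 0.7050
Europium pattern (n=2): 0.228484 : 0.499032 : 0.272484
Convolve the two distributions (both contribute in 2-u steps):
  M: 0.2950×0.228484 = 0.067403
  M+2: 0.2950×0.499032 + 0.7050×0.228484 = 0.308296
  M+4: 0.2950×0.272484 + 0.7050×0.499032 = 0.432200
  M+6: 0.7050×0.272484 = 0.192101
Scale to base peak (0.432200) = 100: 15.6 : 71.3 : 100.0 : 44.4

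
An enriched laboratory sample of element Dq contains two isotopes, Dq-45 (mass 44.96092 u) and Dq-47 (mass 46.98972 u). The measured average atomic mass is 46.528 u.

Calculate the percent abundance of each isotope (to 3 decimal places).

Writing the weighted mean with unknown fraction x of Dq-45:
44.96092·x + 46.98972·(1 − x) = 46.528
(44.96092 − 46.98972)·x = 46.528 − 46.98972
x = -0.46172 / -2.02880 = 0.22758 → 22.758% Dq-45, 77.242% Dq-47.

Dq-45: 22.758%, Dq-47: 77.242%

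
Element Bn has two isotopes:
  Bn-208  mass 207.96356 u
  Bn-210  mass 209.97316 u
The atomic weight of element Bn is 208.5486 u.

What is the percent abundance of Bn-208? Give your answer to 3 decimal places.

Let x be the fractional abundance of Bn-208; then Bn-210 has abundance 1 − x.
207.96356·x + 209.97316·(1 − x) = 208.5486
(207.96356 − 209.97316)·x = 208.5486 − 209.97316
x = -1.42456 / -2.00960 = 0.70888 → 70.888% Bn-208, 29.112% Bn-210.

70.888%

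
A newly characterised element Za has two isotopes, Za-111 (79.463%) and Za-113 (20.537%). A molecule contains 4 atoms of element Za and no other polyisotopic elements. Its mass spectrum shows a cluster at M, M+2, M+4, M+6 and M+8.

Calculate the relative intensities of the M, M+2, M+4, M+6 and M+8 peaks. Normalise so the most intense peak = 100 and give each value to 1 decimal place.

96.7 : 100.0 : 38.8 : 6.7 : 0.4

Each Za atom is independently Za-111 (p = 0.79463) or Za-113 (q = 0.20537); the cluster is the binomial expansion (p + q)^4.
P(M) = 0.79463^4 = 0.398712
P(M+2) = 4 × 0.79463^3 × 0.20537^1 = 0.412185
P(M+4) = 6 × 0.79463^2 × 0.20537^2 = 0.159792
P(M+6) = 4 × 0.79463^1 × 0.20537^3 = 0.027532
P(M+8) = 0.20537^4 = 0.001779
The M+2 peak is largest (0.412185); scaling to 100 gives 96.7 : 100.0 : 38.8 : 6.7 : 0.4.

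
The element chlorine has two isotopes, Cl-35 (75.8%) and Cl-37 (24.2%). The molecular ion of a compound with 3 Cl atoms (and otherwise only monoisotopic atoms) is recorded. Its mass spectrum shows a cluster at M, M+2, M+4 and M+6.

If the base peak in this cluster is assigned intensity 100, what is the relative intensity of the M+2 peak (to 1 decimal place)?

95.8

Term probabilities: M 0.4355, M+2 0.4171, M+4 0.1332, M+6 0.0142. Base peak = M.
P(M) = C(3,0) × 0.758^3 × 0.242^0 = 1 × 0.43551951 × 1.0000 = 0.435520 (base)
P(M+2) = C(3,1) × 0.758^2 × 0.242^1 = 3 × 0.574564 × 0.2420 = 0.417133
Relative intensity = 0.417133 / 0.435520 × 100 = 95.8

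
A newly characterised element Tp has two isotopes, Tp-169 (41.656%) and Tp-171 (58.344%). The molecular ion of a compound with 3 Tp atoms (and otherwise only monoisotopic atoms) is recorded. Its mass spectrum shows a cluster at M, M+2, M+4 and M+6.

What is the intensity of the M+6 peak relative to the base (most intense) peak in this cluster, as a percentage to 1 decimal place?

Term probabilities: M 0.0723, M+2 0.3037, M+4 0.4254, M+6 0.1986. Base peak = M+4.
P(M+4) = C(3,2) × 0.41656^1 × 0.58344^2 = 3 × 0.41656 × 0.34040223 = 0.425394 (base)
P(M+6) = C(3,3) × 0.41656^0 × 0.58344^3 = 1 × 1.0000 × 0.19860428 = 0.198604
Relative intensity = 0.198604 / 0.425394 × 100 = 46.7

46.7%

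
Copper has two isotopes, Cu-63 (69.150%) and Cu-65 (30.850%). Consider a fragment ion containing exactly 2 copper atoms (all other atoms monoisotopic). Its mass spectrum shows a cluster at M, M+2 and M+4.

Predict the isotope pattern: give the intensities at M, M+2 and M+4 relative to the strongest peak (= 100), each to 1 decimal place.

The 2 Cu atoms are independent, so intensities follow the terms of (0.69150 + 0.30850)^2.
P(M) = 0.69150^2 = 0.478172
P(M+2) = 2 × 0.69150^1 × 0.30850^1 = 0.426656
P(M+4) = 0.30850^2 = 0.095172
The M peak is largest (0.478172); scaling to 100 gives 100.0 : 89.2 : 19.9.

100.0 : 89.2 : 19.9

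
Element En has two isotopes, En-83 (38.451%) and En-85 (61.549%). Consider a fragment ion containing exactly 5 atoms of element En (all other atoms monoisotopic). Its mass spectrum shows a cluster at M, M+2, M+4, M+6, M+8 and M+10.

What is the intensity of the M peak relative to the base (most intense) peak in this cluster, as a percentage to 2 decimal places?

(0.38451 + 0.61549)^5 gives M 0.0084, M+2 0.0673, M+4 0.2154, M+6 0.3447, M+8 0.2759, M+10 0.0883; the largest is M+6.
P(M+6) = C(5,3) × 0.38451^2 × 0.61549^3 = 10 × 0.14784794 × 0.23316481 = 0.344729 (base)
P(M) = C(5,0) × 0.38451^5 × 0.61549^0 = 1 × 0.00840501 × 1.0000 = 0.008405
Relative intensity = 0.008405 / 0.344729 × 100 = 2.44

2.44%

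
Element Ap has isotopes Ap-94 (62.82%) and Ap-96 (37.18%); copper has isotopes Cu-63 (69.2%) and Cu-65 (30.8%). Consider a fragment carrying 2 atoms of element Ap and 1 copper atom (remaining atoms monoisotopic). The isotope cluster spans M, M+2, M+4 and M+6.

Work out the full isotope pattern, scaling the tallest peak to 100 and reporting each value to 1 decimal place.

Element Ap pattern (n=2): 0.39463524 : 0.46712952 : 0.13823524
Copper pattern (n=1): 0.6920 : 0.3080
Convolve the two distributions (both contribute in 2-u steps):
  M: 0.39463524×0.6920 = 0.273088
  M+2: 0.39463524×0.3080 + 0.46712952×0.6920 = 0.444801
  M+4: 0.46712952×0.3080 + 0.13823524×0.6920 = 0.239535
  M+6: 0.13823524×0.3080 = 0.042576
Scale to base peak (0.444801) = 100: 61.4 : 100.0 : 53.9 : 9.6

61.4 : 100.0 : 53.9 : 9.6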